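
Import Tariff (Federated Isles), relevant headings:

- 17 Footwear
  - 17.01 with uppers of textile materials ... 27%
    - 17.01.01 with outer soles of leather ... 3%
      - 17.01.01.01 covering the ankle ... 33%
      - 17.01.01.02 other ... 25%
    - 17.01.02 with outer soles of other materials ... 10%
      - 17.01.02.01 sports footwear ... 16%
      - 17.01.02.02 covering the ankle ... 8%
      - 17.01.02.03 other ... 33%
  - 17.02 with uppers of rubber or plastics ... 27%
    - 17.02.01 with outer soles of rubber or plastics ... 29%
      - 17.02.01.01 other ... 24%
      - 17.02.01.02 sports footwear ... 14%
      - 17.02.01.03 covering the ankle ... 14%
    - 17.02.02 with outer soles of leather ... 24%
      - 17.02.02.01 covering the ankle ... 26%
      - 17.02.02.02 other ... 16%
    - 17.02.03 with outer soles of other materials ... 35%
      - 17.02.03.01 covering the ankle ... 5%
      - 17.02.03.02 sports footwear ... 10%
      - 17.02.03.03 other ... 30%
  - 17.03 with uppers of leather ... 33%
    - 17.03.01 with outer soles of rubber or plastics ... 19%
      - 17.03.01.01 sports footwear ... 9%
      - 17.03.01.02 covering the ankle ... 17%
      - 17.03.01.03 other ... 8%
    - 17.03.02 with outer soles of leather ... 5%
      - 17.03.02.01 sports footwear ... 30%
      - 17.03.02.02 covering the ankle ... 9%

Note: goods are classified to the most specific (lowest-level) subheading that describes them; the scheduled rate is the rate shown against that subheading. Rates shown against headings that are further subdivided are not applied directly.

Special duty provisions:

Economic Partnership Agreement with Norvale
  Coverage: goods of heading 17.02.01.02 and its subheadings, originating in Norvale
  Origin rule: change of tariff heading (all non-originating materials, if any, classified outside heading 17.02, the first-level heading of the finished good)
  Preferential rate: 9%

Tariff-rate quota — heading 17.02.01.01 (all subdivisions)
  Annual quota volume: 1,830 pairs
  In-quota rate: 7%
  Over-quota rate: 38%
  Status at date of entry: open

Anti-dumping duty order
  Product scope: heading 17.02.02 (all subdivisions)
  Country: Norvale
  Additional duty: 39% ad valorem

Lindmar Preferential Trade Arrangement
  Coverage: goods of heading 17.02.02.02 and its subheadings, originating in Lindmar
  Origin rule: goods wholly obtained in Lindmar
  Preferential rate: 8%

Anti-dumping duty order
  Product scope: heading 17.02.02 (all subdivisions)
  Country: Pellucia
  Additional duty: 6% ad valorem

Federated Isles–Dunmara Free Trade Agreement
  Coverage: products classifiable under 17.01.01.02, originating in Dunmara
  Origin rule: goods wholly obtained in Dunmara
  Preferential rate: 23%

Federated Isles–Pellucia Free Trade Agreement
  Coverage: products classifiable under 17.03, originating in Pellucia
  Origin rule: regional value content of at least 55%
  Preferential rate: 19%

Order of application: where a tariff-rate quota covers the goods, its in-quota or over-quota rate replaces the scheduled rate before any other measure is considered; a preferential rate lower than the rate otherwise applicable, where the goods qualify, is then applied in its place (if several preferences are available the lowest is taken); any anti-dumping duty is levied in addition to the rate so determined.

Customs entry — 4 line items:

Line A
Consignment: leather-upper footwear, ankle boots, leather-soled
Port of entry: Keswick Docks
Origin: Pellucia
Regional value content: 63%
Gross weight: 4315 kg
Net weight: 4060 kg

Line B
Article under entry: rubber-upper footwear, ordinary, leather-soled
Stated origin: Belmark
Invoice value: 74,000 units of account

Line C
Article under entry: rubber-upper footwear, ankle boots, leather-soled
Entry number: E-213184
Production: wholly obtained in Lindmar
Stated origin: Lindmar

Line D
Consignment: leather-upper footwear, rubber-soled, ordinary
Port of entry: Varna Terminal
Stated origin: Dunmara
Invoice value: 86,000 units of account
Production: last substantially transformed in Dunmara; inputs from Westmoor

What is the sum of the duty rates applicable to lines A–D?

Line A: leather-upper → 17.03; leather-soled → 17.03.02; ankle boots → 17.03.02.02. Scheduled 9%. Pellucia agreement on 17.03: RVC ≥ 55% → 19% available; preference 19% not lower than 9% → no reduction. → 9%.
Line B: rubber-upper → 17.02; leather-soled → 17.02.02; ordinary → 17.02.02.02. Scheduled 16%. No special measure applies. → 16%.
Line C: rubber-upper → 17.02; leather-soled → 17.02.02; ankle boots → 17.02.02.01. Scheduled 26%. Lindmar agreement on 17.02.02.02: 17.02.02.01 not covered. → 26%.
Line D: leather-upper → 17.03; rubber-soled → 17.03.01; ordinary → 17.03.01.03. Scheduled 8%. Dunmara agreement on 17.01.01.02: 17.03.01.03 not covered. → 8%.
Sum: 9% + 16% + 26% + 8% = 59%.

59%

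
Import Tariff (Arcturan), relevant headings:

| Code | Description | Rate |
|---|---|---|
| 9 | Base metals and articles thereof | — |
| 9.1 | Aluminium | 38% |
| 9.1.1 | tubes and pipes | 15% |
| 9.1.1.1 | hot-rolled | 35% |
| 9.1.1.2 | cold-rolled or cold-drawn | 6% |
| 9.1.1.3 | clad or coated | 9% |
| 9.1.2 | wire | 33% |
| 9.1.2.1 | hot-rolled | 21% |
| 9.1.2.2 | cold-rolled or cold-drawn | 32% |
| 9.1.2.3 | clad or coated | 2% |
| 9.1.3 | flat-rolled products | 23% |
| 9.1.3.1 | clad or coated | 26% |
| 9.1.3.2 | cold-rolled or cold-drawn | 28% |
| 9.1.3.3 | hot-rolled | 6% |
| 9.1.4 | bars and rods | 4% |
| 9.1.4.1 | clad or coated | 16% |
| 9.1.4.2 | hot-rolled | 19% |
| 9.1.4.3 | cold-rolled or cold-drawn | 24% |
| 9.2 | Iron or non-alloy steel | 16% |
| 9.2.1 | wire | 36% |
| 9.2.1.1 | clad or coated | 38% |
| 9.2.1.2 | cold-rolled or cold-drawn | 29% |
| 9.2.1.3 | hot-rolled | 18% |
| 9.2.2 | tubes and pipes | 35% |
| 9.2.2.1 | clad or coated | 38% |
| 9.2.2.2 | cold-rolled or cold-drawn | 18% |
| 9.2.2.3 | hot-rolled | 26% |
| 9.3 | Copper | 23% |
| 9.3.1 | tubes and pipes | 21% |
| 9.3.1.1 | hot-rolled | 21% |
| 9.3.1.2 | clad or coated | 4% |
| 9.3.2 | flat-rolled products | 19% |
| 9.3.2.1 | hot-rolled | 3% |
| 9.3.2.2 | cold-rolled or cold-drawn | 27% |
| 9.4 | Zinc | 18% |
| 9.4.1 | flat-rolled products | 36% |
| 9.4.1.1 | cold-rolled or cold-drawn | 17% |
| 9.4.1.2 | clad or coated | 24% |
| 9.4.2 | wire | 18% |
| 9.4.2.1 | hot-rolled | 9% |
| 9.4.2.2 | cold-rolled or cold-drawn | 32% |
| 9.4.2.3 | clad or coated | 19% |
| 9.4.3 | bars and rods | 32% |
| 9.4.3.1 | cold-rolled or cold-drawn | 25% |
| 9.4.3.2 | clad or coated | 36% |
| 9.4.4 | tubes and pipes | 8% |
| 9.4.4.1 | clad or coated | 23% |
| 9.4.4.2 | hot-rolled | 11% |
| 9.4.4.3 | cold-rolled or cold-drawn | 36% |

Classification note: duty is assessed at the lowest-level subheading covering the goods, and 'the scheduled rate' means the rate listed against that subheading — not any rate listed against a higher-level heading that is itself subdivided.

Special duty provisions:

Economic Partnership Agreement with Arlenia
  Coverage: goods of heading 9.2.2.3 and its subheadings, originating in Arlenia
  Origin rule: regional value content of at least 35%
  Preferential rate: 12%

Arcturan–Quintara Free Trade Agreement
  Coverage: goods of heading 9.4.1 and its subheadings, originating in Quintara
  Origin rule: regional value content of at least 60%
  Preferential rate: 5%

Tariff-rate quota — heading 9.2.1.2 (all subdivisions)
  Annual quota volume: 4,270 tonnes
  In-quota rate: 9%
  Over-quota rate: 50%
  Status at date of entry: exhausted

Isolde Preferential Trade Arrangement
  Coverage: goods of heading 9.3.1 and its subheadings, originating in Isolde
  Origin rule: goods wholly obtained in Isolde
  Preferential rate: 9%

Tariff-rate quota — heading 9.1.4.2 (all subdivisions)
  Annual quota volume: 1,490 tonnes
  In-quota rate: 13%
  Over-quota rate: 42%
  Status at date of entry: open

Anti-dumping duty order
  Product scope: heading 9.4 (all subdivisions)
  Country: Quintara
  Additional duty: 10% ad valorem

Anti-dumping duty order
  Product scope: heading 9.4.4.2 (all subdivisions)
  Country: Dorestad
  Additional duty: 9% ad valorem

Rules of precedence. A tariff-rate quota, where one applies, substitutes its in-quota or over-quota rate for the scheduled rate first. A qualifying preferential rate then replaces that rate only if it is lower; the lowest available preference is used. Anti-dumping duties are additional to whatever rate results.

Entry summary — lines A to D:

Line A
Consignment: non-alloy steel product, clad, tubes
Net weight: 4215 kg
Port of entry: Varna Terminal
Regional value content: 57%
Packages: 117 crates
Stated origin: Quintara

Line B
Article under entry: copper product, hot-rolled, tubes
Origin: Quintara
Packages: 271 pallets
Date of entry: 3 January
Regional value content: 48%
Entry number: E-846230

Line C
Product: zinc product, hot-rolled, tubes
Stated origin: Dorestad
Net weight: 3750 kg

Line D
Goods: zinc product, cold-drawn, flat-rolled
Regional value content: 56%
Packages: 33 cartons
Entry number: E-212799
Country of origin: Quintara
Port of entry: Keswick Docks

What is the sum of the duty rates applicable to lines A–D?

Line A: non-alloy steel → 9.2; tubes → 9.2.2; clad → 9.2.2.1. Scheduled 38%. Quintara agreement on 9.4.1: 9.2.2.1 not covered. → 38%.
Line B: copper → 9.3; tubes → 9.3.1; hot-rolled → 9.3.1.1. Scheduled 21%. Quintara agreement on 9.4.1: 9.3.1.1 not covered. → 21%.
Line C: zinc → 9.4; tubes → 9.4.4; hot-rolled → 9.4.4.2. Scheduled 11%. anti-dumping (Dorestad, 9.4.4.2): +9%; total 11% + 9% = 20%. → 20%.
Line D: zinc → 9.4; flat-rolled → 9.4.1; cold-drawn → 9.4.1.1. Scheduled 17%. Quintara agreement on 9.4.1: RVC < 60%; anti-dumping (Quintara, 9.4): +10%; total 17% + 10% = 27%. → 27%.
Sum: 38% + 21% + 20% + 27% = 106%.

106%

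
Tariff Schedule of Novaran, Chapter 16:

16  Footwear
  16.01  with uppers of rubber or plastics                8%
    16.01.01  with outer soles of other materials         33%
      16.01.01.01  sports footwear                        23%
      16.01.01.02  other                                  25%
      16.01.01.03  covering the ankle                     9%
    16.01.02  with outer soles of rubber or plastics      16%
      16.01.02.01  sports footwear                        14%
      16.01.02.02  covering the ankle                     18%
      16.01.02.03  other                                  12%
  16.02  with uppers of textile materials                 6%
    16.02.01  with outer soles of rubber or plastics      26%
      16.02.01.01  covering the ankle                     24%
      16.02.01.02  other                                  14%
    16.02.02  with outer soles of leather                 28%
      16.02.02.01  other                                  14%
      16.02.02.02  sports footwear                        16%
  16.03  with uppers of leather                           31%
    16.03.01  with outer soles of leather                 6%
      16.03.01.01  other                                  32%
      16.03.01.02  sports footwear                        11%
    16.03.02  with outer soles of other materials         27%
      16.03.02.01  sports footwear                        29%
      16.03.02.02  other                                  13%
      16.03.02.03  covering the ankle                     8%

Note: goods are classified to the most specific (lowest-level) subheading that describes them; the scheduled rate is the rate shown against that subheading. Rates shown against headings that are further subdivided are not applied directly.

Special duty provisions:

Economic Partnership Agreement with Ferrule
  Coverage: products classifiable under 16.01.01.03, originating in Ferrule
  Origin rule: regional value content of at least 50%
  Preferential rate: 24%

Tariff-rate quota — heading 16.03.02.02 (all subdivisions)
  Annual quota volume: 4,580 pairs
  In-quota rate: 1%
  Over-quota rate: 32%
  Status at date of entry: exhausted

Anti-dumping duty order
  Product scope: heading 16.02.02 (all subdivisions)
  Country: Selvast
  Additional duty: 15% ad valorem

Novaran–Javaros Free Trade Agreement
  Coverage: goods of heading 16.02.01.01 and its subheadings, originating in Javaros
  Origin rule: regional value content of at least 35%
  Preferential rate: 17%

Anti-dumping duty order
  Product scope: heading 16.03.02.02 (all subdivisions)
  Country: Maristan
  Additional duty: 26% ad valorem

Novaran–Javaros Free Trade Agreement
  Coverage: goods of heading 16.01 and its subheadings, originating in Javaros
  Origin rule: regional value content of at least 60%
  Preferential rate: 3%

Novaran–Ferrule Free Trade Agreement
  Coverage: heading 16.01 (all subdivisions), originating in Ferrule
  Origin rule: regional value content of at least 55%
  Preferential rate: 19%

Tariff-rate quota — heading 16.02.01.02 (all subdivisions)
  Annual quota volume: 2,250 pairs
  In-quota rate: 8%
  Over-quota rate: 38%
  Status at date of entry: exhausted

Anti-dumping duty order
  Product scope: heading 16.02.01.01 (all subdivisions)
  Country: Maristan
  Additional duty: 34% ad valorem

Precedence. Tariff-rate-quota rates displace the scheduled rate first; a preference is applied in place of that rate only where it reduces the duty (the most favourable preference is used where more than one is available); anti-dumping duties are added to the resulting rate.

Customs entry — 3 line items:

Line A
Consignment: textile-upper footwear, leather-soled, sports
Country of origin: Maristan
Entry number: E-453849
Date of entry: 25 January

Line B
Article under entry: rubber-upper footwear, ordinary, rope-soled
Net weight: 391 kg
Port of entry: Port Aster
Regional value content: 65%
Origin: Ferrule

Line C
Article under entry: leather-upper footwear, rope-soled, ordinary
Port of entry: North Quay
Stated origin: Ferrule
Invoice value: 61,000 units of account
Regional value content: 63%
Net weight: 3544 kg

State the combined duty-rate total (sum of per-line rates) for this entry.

Line A: textile-upper → 16.02; leather-soled → 16.02.02; sports → 16.02.02.02. Scheduled 16%. No special measure applies. → 16%.
Line B: rubber-upper → 16.01; rope-soled → 16.01.01; ordinary → 16.01.01.02. Scheduled 25%. Ferrule agreement on 16.01.01.03: 16.01.01.02 not covered; Ferrule agreement on 16.01: RVC ≥ 55% → 19% available; preferential 19%. → 19%.
Line C: leather-upper → 16.03; rope-soled → 16.03.02; ordinary → 16.03.02.02. Scheduled 13%. quota on 16.03.02.02 exhausted → over-quota 32%; Ferrule agreement on 16.01.01.03: 16.03.02.02 not covered; Ferrule agreement on 16.01: 16.03.02.02 not covered. → 32%.
Sum: 16% + 19% + 32% = 67%.

67%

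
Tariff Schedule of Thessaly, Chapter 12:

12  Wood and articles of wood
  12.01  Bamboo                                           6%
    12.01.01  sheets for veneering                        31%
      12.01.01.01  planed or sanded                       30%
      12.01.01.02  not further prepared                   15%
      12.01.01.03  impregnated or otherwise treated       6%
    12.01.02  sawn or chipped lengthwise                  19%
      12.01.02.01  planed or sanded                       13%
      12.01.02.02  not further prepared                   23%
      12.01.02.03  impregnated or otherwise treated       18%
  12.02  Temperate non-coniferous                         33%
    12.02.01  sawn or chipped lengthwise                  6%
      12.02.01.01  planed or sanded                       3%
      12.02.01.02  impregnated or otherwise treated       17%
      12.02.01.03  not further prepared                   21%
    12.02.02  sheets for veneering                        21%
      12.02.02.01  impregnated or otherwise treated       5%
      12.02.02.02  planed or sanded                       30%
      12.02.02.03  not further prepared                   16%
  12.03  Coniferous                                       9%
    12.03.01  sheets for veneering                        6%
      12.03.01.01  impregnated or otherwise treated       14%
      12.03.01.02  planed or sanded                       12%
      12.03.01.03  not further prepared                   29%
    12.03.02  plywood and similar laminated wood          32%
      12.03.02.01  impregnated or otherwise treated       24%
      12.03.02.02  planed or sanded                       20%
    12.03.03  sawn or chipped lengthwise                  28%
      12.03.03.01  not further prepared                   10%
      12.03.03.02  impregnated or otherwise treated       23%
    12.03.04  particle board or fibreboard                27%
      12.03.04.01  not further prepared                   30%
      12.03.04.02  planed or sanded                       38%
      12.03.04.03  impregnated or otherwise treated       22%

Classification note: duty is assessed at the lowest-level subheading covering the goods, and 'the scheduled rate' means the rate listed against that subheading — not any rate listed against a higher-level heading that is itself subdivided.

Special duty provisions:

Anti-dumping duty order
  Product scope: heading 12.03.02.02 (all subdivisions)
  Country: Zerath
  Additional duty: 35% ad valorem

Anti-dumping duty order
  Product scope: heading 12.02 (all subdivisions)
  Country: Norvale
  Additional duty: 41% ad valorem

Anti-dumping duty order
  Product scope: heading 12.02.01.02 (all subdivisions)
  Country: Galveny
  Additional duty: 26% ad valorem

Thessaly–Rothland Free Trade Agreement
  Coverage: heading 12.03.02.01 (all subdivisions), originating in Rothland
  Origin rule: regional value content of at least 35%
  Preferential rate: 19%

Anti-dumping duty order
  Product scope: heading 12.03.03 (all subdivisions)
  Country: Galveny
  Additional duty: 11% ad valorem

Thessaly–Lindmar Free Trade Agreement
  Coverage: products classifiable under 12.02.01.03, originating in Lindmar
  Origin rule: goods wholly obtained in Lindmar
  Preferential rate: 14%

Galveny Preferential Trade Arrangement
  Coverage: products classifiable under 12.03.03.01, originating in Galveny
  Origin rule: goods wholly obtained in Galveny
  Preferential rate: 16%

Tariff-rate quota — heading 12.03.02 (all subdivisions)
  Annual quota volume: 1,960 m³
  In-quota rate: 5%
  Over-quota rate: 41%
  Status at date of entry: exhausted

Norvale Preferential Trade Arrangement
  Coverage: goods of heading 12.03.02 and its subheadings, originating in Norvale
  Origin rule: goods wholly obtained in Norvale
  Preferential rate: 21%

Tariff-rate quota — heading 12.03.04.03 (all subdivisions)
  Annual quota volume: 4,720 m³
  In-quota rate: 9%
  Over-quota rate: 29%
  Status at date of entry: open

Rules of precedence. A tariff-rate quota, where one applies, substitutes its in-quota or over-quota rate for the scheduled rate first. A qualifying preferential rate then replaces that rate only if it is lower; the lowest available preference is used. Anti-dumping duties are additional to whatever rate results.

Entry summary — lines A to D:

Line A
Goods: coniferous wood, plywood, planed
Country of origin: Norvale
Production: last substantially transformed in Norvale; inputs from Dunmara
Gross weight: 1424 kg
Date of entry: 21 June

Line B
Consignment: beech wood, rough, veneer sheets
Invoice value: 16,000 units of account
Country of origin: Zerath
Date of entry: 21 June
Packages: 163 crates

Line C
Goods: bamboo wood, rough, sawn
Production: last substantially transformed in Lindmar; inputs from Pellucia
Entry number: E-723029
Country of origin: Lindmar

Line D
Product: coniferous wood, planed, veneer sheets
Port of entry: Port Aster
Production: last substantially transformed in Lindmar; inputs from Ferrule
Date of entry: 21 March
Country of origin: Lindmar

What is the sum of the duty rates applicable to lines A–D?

Line A: coniferous → 12.03; plywood → 12.03.02; planed → 12.03.02.02. Scheduled 20%. quota on 12.03.02 exhausted → over-quota 41%; Norvale agreement on 12.03.02: not wholly obtained. → 41%.
Line B: beech → 12.02; veneer sheets → 12.02.02; rough → 12.02.02.03. Scheduled 16%. No special measure applies. → 16%.
Line C: bamboo → 12.01; sawn → 12.01.02; rough → 12.01.02.02. Scheduled 23%. Lindmar agreement on 12.02.01.03: 12.01.02.02 not covered. → 23%.
Line D: coniferous → 12.03; veneer sheets → 12.03.01; planed → 12.03.01.02. Scheduled 12%. Lindmar agreement on 12.02.01.03: 12.03.01.02 not covered. → 12%.
Sum: 41% + 16% + 23% + 12% = 92%.

92%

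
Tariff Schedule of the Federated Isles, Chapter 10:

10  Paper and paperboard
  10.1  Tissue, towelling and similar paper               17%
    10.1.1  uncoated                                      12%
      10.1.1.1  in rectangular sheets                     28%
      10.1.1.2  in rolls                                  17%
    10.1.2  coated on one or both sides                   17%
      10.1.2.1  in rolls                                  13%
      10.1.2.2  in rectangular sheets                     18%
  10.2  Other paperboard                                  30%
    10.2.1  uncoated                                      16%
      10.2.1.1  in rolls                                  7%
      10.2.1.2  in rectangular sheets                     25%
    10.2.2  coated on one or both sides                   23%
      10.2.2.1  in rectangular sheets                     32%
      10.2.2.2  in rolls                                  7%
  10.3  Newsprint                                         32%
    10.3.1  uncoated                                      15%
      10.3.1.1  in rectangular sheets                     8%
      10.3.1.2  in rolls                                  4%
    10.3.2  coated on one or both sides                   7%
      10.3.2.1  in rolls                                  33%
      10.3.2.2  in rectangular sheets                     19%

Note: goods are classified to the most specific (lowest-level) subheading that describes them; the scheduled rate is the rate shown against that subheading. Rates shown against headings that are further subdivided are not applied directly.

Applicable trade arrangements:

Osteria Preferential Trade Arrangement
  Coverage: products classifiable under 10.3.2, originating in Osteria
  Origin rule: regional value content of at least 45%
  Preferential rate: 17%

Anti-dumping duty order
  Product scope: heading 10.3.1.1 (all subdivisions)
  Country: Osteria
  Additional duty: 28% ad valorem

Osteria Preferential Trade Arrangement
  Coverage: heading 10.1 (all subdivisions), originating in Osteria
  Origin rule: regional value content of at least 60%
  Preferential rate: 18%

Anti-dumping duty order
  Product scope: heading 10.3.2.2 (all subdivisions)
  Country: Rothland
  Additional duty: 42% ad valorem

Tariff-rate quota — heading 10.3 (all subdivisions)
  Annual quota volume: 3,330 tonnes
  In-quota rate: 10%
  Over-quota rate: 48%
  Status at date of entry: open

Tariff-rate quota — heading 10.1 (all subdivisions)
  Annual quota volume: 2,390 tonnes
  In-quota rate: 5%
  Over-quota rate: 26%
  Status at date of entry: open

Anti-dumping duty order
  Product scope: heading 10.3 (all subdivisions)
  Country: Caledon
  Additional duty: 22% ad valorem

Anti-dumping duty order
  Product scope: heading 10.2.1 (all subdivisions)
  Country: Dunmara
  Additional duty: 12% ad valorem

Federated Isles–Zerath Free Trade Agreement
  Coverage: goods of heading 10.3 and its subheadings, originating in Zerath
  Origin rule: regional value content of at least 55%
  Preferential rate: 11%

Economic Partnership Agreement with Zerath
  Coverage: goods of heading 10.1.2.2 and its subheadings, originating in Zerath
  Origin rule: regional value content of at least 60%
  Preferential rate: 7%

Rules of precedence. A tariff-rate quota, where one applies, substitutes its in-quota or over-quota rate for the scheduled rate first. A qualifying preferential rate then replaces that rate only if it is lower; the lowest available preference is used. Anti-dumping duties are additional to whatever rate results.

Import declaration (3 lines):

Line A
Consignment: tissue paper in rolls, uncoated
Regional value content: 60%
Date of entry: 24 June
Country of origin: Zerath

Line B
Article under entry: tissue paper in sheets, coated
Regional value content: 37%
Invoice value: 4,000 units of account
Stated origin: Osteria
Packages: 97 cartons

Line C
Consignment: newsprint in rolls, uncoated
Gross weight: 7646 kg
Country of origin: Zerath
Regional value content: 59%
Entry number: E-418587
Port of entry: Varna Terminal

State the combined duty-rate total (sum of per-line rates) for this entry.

Line A: tissue paper → 10.1; uncoated → 10.1.1; in rolls → 10.1.1.2. Scheduled 17%. quota on 10.1 open → in-quota 5%; Zerath agreement on 10.3: 10.1.1.2 not covered; Zerath agreement on 10.1.2.2: 10.1.1.2 not covered. → 5%.
Line B: tissue paper → 10.1; coated → 10.1.2; in sheets → 10.1.2.2. Scheduled 18%. quota on 10.1 open → in-quota 5%; Osteria agreement on 10.3.2: 10.1.2.2 not covered; Osteria agreement on 10.1: RVC < 60%. → 5%.
Line C: newsprint → 10.3; uncoated → 10.3.1; in rolls → 10.3.1.2. Scheduled 4%. quota on 10.3 open → in-quota 10%; Zerath agreement on 10.3: RVC ≥ 55% → 11% available; Zerath agreement on 10.1.2.2: 10.3.1.2 not covered; preference 11% not lower than 10% → no reduction. → 10%.
Sum: 5% + 5% + 10% = 20%.

20%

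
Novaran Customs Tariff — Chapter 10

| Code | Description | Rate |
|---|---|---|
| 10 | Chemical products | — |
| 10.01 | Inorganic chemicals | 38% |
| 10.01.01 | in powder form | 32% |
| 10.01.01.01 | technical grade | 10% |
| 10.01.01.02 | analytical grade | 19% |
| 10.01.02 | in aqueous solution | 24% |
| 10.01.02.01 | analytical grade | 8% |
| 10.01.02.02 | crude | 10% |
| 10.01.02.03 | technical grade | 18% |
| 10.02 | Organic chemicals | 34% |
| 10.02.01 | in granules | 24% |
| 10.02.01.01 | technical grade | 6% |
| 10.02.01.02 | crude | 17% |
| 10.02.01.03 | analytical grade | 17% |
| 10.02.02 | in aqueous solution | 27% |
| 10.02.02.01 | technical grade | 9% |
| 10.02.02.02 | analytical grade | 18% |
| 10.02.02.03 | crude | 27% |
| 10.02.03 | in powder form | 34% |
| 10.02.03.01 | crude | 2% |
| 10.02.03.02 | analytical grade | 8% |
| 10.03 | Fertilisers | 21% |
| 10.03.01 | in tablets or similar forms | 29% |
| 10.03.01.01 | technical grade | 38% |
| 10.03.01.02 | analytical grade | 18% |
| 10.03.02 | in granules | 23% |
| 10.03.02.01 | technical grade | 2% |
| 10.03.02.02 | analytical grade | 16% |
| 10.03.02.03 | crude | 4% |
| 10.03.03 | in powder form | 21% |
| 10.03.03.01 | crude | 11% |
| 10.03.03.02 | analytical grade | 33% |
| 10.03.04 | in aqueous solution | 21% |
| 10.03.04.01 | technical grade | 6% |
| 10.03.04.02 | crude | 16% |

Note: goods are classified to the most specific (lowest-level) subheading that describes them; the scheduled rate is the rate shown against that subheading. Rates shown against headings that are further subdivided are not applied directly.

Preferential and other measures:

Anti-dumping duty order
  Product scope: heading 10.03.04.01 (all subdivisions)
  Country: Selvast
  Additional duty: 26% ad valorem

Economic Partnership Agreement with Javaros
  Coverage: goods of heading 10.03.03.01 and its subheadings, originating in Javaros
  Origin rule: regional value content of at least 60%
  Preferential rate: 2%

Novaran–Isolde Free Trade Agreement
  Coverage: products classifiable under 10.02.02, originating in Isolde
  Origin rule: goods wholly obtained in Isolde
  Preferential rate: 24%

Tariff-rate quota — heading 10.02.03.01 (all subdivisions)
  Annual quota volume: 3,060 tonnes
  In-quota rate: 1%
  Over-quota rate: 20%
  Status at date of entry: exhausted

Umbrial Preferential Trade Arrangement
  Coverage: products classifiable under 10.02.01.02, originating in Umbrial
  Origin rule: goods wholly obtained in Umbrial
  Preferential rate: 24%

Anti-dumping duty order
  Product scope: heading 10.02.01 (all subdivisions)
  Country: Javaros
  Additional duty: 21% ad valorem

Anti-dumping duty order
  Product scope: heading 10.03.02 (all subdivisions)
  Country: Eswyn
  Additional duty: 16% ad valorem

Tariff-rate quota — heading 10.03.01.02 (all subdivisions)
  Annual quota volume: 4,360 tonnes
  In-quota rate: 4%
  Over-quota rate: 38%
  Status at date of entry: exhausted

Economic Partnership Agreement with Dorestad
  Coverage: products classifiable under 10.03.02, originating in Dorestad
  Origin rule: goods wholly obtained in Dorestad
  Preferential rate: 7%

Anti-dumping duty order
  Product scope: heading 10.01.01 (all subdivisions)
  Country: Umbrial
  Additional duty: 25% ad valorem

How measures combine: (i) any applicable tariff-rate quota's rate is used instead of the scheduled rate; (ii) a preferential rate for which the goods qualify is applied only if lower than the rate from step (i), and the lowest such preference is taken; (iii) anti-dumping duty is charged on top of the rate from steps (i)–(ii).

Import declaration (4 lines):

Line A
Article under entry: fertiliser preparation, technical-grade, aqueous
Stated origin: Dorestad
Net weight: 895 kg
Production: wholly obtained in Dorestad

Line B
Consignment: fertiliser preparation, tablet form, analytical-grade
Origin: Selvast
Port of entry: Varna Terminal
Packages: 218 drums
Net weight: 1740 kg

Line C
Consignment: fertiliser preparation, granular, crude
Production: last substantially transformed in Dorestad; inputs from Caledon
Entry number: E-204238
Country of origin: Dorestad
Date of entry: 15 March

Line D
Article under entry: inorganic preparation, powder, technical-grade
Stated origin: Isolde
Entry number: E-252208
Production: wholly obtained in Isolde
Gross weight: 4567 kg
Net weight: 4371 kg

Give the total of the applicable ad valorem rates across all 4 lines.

58%

Line A: fertiliser → 10.03; aqueous → 10.03.04; technical-grade → 10.03.04.01. Scheduled 6%. Dorestad agreement on 10.03.02: 10.03.04.01 not covered. → 6%.
Line B: fertiliser → 10.03; tablet form → 10.03.01; analytical-grade → 10.03.01.02. Scheduled 18%. quota on 10.03.01.02 exhausted → over-quota 38%. → 38%.
Line C: fertiliser → 10.03; granular → 10.03.02; crude → 10.03.02.03. Scheduled 4%. Dorestad agreement on 10.03.02: not wholly obtained. → 4%.
Line D: inorganic → 10.01; powder → 10.01.01; technical-grade → 10.01.01.01. Scheduled 10%. Isolde agreement on 10.02.02: 10.01.01.01 not covered. → 10%.
Sum: 6% + 38% + 4% + 10% = 58%.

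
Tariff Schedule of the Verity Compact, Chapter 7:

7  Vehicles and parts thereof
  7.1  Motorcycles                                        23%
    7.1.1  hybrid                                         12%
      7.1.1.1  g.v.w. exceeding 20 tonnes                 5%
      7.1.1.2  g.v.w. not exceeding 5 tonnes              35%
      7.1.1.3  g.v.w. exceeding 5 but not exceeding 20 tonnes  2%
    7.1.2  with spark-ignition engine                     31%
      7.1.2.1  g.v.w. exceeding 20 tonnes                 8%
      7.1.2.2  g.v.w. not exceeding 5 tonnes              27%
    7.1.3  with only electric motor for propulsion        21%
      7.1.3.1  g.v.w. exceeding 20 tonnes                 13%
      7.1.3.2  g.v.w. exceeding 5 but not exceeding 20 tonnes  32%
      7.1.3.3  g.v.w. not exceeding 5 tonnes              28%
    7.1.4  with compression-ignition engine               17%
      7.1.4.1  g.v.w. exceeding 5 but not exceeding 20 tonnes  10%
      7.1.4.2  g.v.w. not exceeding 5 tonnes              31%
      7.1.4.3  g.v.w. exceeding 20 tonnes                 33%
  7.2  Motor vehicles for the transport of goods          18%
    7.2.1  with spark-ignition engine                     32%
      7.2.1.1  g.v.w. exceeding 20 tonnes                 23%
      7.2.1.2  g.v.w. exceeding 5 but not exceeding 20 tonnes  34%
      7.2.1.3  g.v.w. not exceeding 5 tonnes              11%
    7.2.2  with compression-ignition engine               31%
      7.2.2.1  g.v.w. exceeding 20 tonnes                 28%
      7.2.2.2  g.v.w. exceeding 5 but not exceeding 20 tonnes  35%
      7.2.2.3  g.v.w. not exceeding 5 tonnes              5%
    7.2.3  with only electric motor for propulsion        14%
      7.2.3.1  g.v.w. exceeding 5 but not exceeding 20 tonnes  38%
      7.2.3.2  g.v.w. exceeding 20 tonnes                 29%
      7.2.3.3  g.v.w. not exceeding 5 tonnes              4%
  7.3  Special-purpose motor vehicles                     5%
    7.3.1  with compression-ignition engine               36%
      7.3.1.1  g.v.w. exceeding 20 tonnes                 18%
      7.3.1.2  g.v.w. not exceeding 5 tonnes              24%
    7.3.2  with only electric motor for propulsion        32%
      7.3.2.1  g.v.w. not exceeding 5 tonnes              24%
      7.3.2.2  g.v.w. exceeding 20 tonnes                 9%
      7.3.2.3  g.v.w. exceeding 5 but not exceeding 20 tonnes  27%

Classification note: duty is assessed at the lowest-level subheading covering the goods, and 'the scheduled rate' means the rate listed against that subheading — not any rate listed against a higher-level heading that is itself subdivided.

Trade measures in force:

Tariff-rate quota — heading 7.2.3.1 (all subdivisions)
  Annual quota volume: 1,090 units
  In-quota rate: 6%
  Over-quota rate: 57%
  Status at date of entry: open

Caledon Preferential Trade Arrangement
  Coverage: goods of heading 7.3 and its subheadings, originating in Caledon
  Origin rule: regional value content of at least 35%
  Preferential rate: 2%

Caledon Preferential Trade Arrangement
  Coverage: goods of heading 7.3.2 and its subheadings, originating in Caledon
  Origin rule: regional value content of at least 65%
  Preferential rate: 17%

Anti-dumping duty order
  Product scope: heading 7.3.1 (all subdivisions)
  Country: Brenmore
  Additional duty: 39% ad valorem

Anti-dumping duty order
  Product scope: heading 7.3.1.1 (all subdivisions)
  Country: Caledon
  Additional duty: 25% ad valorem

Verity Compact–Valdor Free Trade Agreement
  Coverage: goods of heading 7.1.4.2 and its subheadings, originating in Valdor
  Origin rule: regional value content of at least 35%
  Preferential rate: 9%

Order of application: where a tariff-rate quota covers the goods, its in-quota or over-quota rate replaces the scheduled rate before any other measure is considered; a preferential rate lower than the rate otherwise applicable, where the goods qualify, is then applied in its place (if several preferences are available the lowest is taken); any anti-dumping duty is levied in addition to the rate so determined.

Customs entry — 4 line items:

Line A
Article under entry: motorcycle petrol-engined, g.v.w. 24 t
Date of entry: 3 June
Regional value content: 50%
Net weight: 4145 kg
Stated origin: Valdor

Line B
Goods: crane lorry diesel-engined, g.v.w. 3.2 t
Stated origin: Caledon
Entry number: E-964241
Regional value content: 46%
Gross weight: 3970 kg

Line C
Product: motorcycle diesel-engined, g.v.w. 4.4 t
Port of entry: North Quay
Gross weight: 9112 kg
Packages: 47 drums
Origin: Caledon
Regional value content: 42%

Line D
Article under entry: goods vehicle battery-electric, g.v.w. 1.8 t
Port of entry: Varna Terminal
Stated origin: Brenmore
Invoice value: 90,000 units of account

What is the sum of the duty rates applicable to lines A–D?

Line A: motorcycle → 7.1; petrol-engined → 7.1.2; g.v.w. 24 t → 7.1.2.1. Scheduled 8%. Valdor agreement on 7.1.4.2: 7.1.2.1 not covered. → 8%.
Line B: crane lorry → 7.3; diesel-engined → 7.3.1; g.v.w. 3.2 t → 7.3.1.2. Scheduled 24%. Caledon agreement on 7.3: RVC ≥ 35% → 2% available; Caledon agreement on 7.3.2: 7.3.1.2 not covered; preferential 2%. → 2%.
Line C: motorcycle → 7.1; diesel-engined → 7.1.4; g.v.w. 4.4 t → 7.1.4.2. Scheduled 31%. Caledon agreement on 7.3: 7.1.4.2 not covered; Caledon agreement on 7.3.2: 7.1.4.2 not covered. → 31%.
Line D: goods vehicle → 7.2; battery-electric → 7.2.3; g.v.w. 1.8 t → 7.2.3.3. Scheduled 4%. No special measure applies. → 4%.
Sum: 8% + 2% + 31% + 4% = 45%.

45%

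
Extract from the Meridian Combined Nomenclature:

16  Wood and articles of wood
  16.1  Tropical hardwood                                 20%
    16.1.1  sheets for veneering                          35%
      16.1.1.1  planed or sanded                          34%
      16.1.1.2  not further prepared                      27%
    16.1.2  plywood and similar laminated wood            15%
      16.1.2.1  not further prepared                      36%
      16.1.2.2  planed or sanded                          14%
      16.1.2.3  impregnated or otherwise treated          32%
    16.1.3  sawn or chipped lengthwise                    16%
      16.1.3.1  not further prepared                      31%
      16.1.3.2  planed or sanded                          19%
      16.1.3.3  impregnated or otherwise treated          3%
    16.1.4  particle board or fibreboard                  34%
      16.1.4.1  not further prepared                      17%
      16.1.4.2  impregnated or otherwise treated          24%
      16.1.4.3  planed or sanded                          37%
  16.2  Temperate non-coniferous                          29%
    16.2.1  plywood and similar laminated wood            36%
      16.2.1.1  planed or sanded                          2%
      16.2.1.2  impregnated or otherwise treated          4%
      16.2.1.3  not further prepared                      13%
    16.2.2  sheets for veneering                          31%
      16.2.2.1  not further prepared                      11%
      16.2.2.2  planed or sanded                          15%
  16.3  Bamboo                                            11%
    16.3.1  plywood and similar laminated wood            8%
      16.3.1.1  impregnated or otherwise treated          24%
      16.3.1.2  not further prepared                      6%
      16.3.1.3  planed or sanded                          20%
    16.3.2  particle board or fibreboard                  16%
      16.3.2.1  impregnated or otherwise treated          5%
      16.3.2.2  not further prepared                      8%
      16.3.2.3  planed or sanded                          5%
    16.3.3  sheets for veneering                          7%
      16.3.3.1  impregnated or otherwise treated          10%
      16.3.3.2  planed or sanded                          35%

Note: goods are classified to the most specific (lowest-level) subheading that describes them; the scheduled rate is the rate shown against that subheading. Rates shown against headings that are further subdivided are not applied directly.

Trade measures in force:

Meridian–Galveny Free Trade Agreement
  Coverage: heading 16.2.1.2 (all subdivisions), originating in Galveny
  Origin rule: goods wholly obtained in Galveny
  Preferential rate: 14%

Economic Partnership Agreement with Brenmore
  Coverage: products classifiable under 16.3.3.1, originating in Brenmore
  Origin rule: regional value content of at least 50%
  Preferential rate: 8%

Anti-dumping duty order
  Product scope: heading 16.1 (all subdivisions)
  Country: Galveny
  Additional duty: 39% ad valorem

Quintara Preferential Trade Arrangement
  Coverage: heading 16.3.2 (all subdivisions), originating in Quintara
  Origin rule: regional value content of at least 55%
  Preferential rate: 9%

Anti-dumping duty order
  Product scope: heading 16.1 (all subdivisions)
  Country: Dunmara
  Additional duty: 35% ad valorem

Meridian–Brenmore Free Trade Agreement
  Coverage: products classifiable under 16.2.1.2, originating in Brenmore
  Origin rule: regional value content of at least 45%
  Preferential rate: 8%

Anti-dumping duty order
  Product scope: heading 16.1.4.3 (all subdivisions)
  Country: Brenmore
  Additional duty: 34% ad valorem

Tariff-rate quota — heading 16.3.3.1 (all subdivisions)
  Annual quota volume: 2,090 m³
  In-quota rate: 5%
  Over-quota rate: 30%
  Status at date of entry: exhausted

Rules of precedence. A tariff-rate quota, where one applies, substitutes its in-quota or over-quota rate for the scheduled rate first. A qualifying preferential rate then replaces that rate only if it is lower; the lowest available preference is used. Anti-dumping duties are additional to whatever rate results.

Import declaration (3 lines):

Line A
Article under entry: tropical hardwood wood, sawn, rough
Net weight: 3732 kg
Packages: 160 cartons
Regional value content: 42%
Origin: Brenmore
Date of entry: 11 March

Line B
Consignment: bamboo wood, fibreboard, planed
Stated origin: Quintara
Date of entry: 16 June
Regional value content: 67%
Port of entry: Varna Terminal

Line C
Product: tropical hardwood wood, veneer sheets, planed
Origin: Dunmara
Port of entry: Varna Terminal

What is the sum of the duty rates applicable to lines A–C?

Line A: tropical hardwood → 16.1; sawn → 16.1.3; rough → 16.1.3.1. Scheduled 31%. Brenmore agreement on 16.3.3.1: 16.1.3.1 not covered; Brenmore agreement on 16.2.1.2: 16.1.3.1 not covered. → 31%.
Line B: bamboo → 16.3; fibreboard → 16.3.2; planed → 16.3.2.3. Scheduled 5%. Quintara agreement on 16.3.2: RVC ≥ 55% → 9% available; preference 9% not lower than 5% → no reduction. → 5%.
Line C: tropical hardwood → 16.1; veneer sheets → 16.1.1; planed → 16.1.1.1. Scheduled 34%. anti-dumping (Dunmara, 16.1): +35%; total 34% + 35% = 69%. → 69%.
Sum: 31% + 5% + 69% = 105%.

105%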